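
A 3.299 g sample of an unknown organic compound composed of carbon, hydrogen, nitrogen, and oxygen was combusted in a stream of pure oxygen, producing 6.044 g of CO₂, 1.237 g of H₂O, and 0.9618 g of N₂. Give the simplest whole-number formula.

C4H4N2O

mol C = 6.044 g CO₂ ÷ 44.009 g/mol = 0.13734 mol
mol H = 2 × 1.237 g H₂O ÷ 18.015 g/mol = 0.13733 mol
mol N = 2 × 0.9618 g N₂ ÷ 28.014 g/mol = 0.068666 mol
mass O = 3.299 − (1.6495 + 0.13843 + 0.96180) = 0.54923 g → mol O = 0.54923 ÷ 15.999 = 0.034329 mol
Divide by the smallest (0.034329 mol): C 4.001, H 4.000, N 2.000, O 1.000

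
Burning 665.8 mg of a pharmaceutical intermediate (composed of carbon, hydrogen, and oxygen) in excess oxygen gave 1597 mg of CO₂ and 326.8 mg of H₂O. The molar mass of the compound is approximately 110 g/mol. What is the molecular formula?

C6H6O2

mol C = 1.597 g CO₂ ÷ 44.009 g/mol = 0.036288 mol
mol H = 2 × 0.3268 g H₂O ÷ 18.015 g/mol = 0.036281 mol
mass O = 0.6658 − (0.43586 + 0.036571) = 0.19337 g → mol O = 0.19337 ÷ 15.999 = 0.012087 mol
Divide by the smallest (0.012087 mol): C 3.002, H 3.002, O 1.000
Empirical formula: C3H3O
Empirical-formula mass = 55.06 g/mol; 110 ÷ 55.06 ≈ 2, so the molecular formula is C6H6O2.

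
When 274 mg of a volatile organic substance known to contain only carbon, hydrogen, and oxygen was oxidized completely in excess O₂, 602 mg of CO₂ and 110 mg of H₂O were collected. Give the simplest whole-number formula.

mol C = 0.602 g CO₂ ÷ 44.009 g/mol = 0.01368 mol
mol H = 2 × 0.110 g H₂O ÷ 18.015 g/mol = 0.01221 mol
mass O = 0.274 − (0.1643 + 0.01231) = 0.09739 g → mol O = 0.09739 ÷ 15.999 = 0.006087 mol
Divide by the smallest (0.006087 mol): C 2.247, H 2.006, O 1.000
Multiplying each by 4 gives whole numbers: C 8.99, H 8.02, O 4.00

C9H8O4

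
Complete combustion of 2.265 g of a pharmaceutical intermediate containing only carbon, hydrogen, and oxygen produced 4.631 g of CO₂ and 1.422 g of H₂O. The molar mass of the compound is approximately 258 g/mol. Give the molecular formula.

C12H18O6

mol C = 4.631 g CO₂ ÷ 44.009 g/mol = 0.10523 mol
mol H = 2 × 1.422 g H₂O ÷ 18.015 g/mol = 0.15787 mol
mass O = 2.265 − (1.2639 + 0.15913) = 0.84197 g → mol O = 0.84197 ÷ 15.999 = 0.052626 mol
Divide by the smallest (0.052626 mol): C 2.000, H 3.000, O 1.000
Empirical formula: C2H3O
Empirical-formula mass = 43.05 g/mol; 258 ÷ 43.05 ≈ 6, so the molecular formula is C12H18O6.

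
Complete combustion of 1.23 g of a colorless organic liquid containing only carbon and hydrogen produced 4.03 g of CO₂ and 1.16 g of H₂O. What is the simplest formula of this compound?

mol C = 4.03 g CO₂ ÷ 44.009 g/mol = 0.09157 mol
mol H = 2 × 1.16 g H₂O ÷ 18.015 g/mol = 0.1288 mol
Divide by the smallest (0.09157 mol): C 1.000, H 1.406
Multiplying each by 5 gives whole numbers: C 5.00, H 7.03

C5H7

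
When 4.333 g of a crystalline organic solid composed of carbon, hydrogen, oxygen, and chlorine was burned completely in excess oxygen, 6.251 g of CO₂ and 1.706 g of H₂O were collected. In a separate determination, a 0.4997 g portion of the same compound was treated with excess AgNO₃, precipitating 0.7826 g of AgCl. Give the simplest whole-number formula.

mol C = 6.251 g CO₂ ÷ 44.009 g/mol = 0.14204 mol
mol H = 2 × 1.706 g H₂O ÷ 18.015 g/mol = 0.18940 mol
From the AgCl data: mol Cl per gram of compound = (0.7826 ÷ 143.318) ÷ 0.4997 = 0.010928 mol/g, so in the 4.333 g combustion sample mol Cl = 0.047350 mol
mass O = 4.333 − (1.7060 + 0.19091 + 1.6786) = 0.75750 g → mol O = 0.75750 ÷ 15.999 = 0.047347 mol
Divide by the smallest (0.047347 mol): C 3.000, H 4.000, Cl 1.000, O 1.000

C3H4ClO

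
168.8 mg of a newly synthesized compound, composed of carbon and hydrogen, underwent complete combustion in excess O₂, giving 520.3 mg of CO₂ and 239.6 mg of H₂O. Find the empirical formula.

mol C = 0.5203 g CO₂ ÷ 44.009 g/mol = 0.011823 mol
mol H = 2 × 0.2396 g H₂O ÷ 18.015 g/mol = 0.026600 mol
Divide by the smallest (0.011823 mol): C 1.000, H 2.250
Multiplying each by 4 gives whole numbers: C 4.00, H 9.00

C4H9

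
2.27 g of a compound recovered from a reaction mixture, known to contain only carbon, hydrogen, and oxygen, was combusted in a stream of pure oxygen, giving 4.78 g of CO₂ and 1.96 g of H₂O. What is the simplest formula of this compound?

mol C = 4.78 g CO₂ ÷ 44.009 g/mol = 0.1086 mol
mol H = 2 × 1.96 g H₂O ÷ 18.015 g/mol = 0.2176 mol
mass O = 2.27 − (1.305 + 0.2193) = 0.7461 g → mol O = 0.7461 ÷ 15.999 = 0.04663 mol
Divide by the smallest (0.04663 mol): C 2.329, H 4.666, O 1.000
Multiplying each by 3 gives whole numbers: C 6.99, H 14.00, O 3.00

C7H14O3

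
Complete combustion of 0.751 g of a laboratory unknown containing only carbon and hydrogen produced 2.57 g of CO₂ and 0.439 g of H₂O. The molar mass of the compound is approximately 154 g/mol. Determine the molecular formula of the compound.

C12H10

mol C = 2.57 g CO₂ ÷ 44.009 g/mol = 0.05840 mol
mol H = 2 × 0.439 g H₂O ÷ 18.015 g/mol = 0.04874 mol
Divide by the smallest (0.04874 mol): C 1.198, H 1.000
Multiplying each by 5 gives whole numbers: C 5.99, H 5.00
Empirical formula: C6H5
Empirical-formula mass = 77.11 g/mol; 154 ÷ 77.11 ≈ 2, so the molecular formula is C12H10.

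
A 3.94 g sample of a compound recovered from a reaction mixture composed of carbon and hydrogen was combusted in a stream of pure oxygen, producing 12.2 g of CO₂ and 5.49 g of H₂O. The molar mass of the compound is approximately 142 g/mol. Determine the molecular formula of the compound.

mol C = 12.2 g CO₂ ÷ 44.009 g/mol = 0.2772 mol
mol H = 2 × 5.49 g H₂O ÷ 18.015 g/mol = 0.6095 mol
Divide by the smallest (0.2772 mol): C 1.000, H 2.199
Multiplying each by 5 gives whole numbers: C 5.00, H 10.99
Empirical formula: C5H11
Empirical-formula mass = 71.14 g/mol; 142 ÷ 71.14 ≈ 2, so the molecular formula is C10H22.

C10H22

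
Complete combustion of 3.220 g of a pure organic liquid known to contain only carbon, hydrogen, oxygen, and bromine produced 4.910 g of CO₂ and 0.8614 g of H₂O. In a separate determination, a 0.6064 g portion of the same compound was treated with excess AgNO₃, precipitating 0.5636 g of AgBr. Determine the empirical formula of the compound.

C7H6BrO2

mol C = 4.910 g CO₂ ÷ 44.009 g/mol = 0.11157 mol
mol H = 2 × 0.8614 g H₂O ÷ 18.015 g/mol = 0.095631 mol
From the AgBr data: mol Br per gram of compound = (0.5636 ÷ 187.772) ÷ 0.6064 = 0.0049497 mol/g, so in the 3.220 g combustion sample mol Br = 0.015938 mol
mass O = 3.220 − (1.3400 + 0.096396 + 1.2735) = 0.51004 g → mol O = 0.51004 ÷ 15.999 = 0.031880 mol
Divide by the smallest (0.015938 mol): C 7.000, H 6.000, Br 1.000, O 2.000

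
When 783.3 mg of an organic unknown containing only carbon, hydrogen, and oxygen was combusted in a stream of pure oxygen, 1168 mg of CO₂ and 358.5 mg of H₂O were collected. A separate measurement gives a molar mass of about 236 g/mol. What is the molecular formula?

C8H12O8

mol C = 1.168 g CO₂ ÷ 44.009 g/mol = 0.026540 mol
mol H = 2 × 0.3585 g H₂O ÷ 18.015 g/mol = 0.039800 mol
mass O = 0.7833 − (0.31877 + 0.040119) = 0.42441 g → mol O = 0.42441 ÷ 15.999 = 0.026527 mol
Divide by the smallest (0.026527 mol): C 1.000, H 1.500, O 1.000
Multiplying each by 2 gives whole numbers: C 2.00, H 3.00, O 2.00
Empirical formula: C2H3O2
Empirical-formula mass = 59.04 g/mol; 236 ÷ 59.04 ≈ 4, so the molecular formula is C8H12O8.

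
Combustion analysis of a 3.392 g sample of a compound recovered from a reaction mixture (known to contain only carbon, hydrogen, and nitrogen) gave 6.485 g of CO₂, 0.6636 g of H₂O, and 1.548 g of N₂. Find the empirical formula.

mol C = 6.485 g CO₂ ÷ 44.009 g/mol = 0.14736 mol
mol H = 2 × 0.6636 g H₂O ÷ 18.015 g/mol = 0.073672 mol
mol N = 2 × 1.548 g N₂ ÷ 28.014 g/mol = 0.11052 mol
Divide by the smallest (0.073672 mol): C 2.000, H 1.000, N 1.500
Multiplying each by 2 gives whole numbers: C 4.00, H 2.00, N 3.00

C4H2N3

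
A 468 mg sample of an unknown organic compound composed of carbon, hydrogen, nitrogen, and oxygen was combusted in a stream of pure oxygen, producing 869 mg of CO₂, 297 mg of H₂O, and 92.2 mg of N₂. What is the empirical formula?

C3H5NO

mol C = 0.869 g CO₂ ÷ 44.009 g/mol = 0.01975 mol
mol H = 2 × 0.297 g H₂O ÷ 18.015 g/mol = 0.03297 mol
mol N = 2 × 0.0922 g N₂ ÷ 28.014 g/mol = 0.006582 mol
mass O = 0.468 − (0.2372 + 0.03324 + 0.09220) = 0.1054 g → mol O = 0.1054 ÷ 15.999 = 0.006588 mol
Divide by the smallest (0.006582 mol): C 3.000, H 5.009, N 1.000, O 1.001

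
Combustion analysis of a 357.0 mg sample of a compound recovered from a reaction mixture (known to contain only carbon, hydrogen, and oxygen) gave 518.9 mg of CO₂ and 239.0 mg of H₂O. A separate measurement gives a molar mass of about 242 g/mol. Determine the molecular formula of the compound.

C8H18O8

mol C = 0.5189 g CO₂ ÷ 44.009 g/mol = 0.011791 mol
mol H = 2 × 0.2390 g H₂O ÷ 18.015 g/mol = 0.026533 mol
mass O = 0.3570 − (0.14162 + 0.026746) = 0.18864 g → mol O = 0.18864 ÷ 15.999 = 0.011790 mol
Divide by the smallest (0.011790 mol): C 1.000, H 2.250, O 1.000
Multiplying each by 4 gives whole numbers: C 4.00, H 9.00, O 4.00
Empirical formula: C4H9O4
Empirical-formula mass = 121.11 g/mol; 242 ÷ 121.11 ≈ 2, so the molecular formula is C8H18O8.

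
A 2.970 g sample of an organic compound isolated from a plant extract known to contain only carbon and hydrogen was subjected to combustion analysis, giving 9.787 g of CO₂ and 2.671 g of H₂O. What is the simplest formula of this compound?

mol C = 9.787 g CO₂ ÷ 44.009 g/mol = 0.22239 mol
mol H = 2 × 2.671 g H₂O ÷ 18.015 g/mol = 0.29653 mol
Divide by the smallest (0.22239 mol): C 1.000, H 1.333
Multiplying each by 3 gives whole numbers: C 3.00, H 4.00

C3H4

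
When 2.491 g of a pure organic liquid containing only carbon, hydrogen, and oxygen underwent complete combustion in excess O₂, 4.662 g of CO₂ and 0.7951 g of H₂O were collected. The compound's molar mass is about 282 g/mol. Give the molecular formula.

mol C = 4.662 g CO₂ ÷ 44.009 g/mol = 0.10593 mol
mol H = 2 × 0.7951 g H₂O ÷ 18.015 g/mol = 0.088271 mol
mass O = 2.491 − (1.2724 + 0.088977) = 1.1297 g → mol O = 1.1297 ÷ 15.999 = 0.070608 mol
Divide by the smallest (0.070608 mol): C 1.500, H 1.250, O 1.000
Multiplying each by 4 gives whole numbers: C 6.00, H 5.00, O 4.00
Empirical formula: C6H5O4
Empirical-formula mass = 141.10 g/mol; 282 ÷ 141.10 ≈ 2, so the molecular formula is C12H10O8.

C12H10O8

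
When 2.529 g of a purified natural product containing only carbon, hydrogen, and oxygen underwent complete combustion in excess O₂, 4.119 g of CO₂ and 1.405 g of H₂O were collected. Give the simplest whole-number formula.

C6H10O5

mol C = 4.119 g CO₂ ÷ 44.009 g/mol = 0.093594 mol
mol H = 2 × 1.405 g H₂O ÷ 18.015 g/mol = 0.15598 mol
mass O = 2.529 − (1.1242 + 0.15723) = 1.2476 g → mol O = 1.2476 ÷ 15.999 = 0.077980 mol
Divide by the smallest (0.077980 mol): C 1.200, H 2.000, O 1.000
Multiplying each by 5 gives whole numbers: C 6.00, H 10.00, O 5.00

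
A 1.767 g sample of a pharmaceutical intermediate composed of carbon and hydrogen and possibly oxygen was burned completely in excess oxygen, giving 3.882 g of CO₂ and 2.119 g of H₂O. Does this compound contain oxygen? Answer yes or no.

yes

mol C = 3.882 g CO₂ ÷ 44.009 g/mol = 0.088209 mol
mol H = 2 × 2.119 g H₂O ÷ 18.015 g/mol = 0.23525 mol
C and H account for only 1.2966 g of the 1.767 g sample; the remaining 0.47039 g must be oxygen.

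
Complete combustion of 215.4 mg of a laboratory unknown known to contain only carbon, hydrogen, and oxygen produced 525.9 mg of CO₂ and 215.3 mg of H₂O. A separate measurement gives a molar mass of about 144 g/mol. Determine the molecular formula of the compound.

mol C = 0.5259 g CO₂ ÷ 44.009 g/mol = 0.011950 mol
mol H = 2 × 0.2153 g H₂O ÷ 18.015 g/mol = 0.023902 mol
mass O = 0.2154 − (0.14353 + 0.024094) = 0.047777 g → mol O = 0.047777 ÷ 15.999 = 0.0029863 mol
Divide by the smallest (0.0029863 mol): C 4.002, H 8.004, O 1.000
Empirical formula: C4H8O
Empirical-formula mass = 72.11 g/mol; 144 ÷ 72.11 ≈ 2, so the molecular formula is C8H16O2.

C8H16O2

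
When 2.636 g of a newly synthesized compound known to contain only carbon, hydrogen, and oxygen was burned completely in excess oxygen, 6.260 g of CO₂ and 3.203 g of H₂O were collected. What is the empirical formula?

C4H10O

mol C = 6.260 g CO₂ ÷ 44.009 g/mol = 0.14224 mol
mol H = 2 × 3.203 g H₂O ÷ 18.015 g/mol = 0.35559 mol
mass O = 2.636 − (1.7085 + 0.35844) = 0.56907 g → mol O = 0.56907 ÷ 15.999 = 0.035569 mol
Divide by the smallest (0.035569 mol): C 3.999, H 9.997, O 1.000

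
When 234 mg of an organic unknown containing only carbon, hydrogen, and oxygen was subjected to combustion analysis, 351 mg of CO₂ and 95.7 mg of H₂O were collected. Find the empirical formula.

mol C = 0.351 g CO₂ ÷ 44.009 g/mol = 0.007976 mol
mol H = 2 × 0.0957 g H₂O ÷ 18.015 g/mol = 0.01062 mol
mass O = 0.234 − (0.09580 + 0.01071) = 0.1275 g → mol O = 0.1275 ÷ 15.999 = 0.007969 mol
Divide by the smallest (0.007969 mol): C 1.001, H 1.333, O 1.000
Multiplying each by 3 gives whole numbers: C 3.00, H 4.00, O 3.00

C3H4O3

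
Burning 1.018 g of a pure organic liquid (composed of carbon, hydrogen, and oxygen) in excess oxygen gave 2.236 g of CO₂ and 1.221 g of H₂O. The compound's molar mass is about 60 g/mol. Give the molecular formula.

mol C = 2.236 g CO₂ ÷ 44.009 g/mol = 0.050808 mol
mol H = 2 × 1.221 g H₂O ÷ 18.015 g/mol = 0.13555 mol
mass O = 1.018 − (0.61025 + 0.13664) = 0.27111 g → mol O = 0.27111 ÷ 15.999 = 0.016945 mol
Divide by the smallest (0.016945 mol): C 2.998, H 7.999, O 1.000
Empirical formula: C3H8O
Empirical-formula mass = 60.10 g/mol; 60 ÷ 60.10 ≈ 1, so the molecular formula is C3H8O.

C3H8O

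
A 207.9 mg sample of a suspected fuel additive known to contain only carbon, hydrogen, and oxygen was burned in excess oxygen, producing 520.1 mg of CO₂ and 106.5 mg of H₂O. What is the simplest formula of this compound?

C7H7O2

mol C = 0.5201 g CO₂ ÷ 44.009 g/mol = 0.011818 mol
mol H = 2 × 0.1065 g H₂O ÷ 18.015 g/mol = 0.011823 mol
mass O = 0.2079 − (0.14195 + 0.011918) = 0.054035 g → mol O = 0.054035 ÷ 15.999 = 0.0033774 mol
Divide by the smallest (0.0033774 mol): C 3.499, H 3.501, O 1.000
Multiplying each by 2 gives whole numbers: C 7.00, H 7.00, O 2.00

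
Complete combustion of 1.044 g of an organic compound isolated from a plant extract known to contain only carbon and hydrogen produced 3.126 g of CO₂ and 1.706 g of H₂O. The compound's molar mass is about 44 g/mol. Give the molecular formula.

mol C = 3.126 g CO₂ ÷ 44.009 g/mol = 0.071031 mol
mol H = 2 × 1.706 g H₂O ÷ 18.015 g/mol = 0.18940 mol
Divide by the smallest (0.071031 mol): C 1.000, H 2.666
Multiplying each by 3 gives whole numbers: C 3.00, H 8.00
Empirical formula: C3H8
Empirical-formula mass = 44.10 g/mol; 44 ÷ 44.10 ≈ 1, so the molecular formula is C3H8.

C3H8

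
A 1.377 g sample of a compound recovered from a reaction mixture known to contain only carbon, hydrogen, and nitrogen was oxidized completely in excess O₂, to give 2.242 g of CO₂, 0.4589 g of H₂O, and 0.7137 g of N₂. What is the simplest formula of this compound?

CHN

mol C = 2.242 g CO₂ ÷ 44.009 g/mol = 0.050944 mol
mol H = 2 × 0.4589 g H₂O ÷ 18.015 g/mol = 0.050946 mol
mol N = 2 × 0.7137 g N₂ ÷ 28.014 g/mol = 0.050953 mol
Divide by the smallest (0.050944 mol): C 1.000, H 1.000, N 1.000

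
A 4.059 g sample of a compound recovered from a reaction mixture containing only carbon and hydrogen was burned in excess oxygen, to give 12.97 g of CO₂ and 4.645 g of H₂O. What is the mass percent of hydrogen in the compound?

12.81%

mol C = 12.97 g CO₂ ÷ 44.009 g/mol = 0.29471 mol
mol H = 2 × 4.645 g H₂O ÷ 18.015 g/mol = 0.51568 mol
mass % H = 0.51981 g ÷ 4.059 g × 100%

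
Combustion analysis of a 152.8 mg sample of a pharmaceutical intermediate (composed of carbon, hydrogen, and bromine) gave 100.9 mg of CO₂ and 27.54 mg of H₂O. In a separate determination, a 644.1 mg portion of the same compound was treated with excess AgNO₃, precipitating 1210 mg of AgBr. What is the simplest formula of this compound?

C3H4Br2

mol C = 0.1009 g CO₂ ÷ 44.009 g/mol = 0.0022927 mol
mol H = 2 × 0.02754 g H₂O ÷ 18.015 g/mol = 0.0030575 mol
From the AgBr data: mol Br per gram of compound = (1.210 ÷ 187.772) ÷ 0.6441 = 0.010005 mol/g, so in the 0.1528 g combustion sample mol Br = 0.0015287 mol
Divide by the smallest (0.0015287 mol): C 1.500, H 2.000, Br 1.000
Multiplying each by 2 gives whole numbers: C 3.00, H 4.00, Br 2.00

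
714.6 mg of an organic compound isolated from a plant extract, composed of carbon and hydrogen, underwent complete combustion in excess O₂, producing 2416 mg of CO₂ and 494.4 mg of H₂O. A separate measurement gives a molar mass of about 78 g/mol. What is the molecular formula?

mol C = 2.416 g CO₂ ÷ 44.009 g/mol = 0.054898 mol
mol H = 2 × 0.4944 g H₂O ÷ 18.015 g/mol = 0.054888 mol
Divide by the smallest (0.054888 mol): C 1.000, H 1.000
Empirical formula: CH
Empirical-formula mass = 13.02 g/mol; 78 ÷ 13.02 ≈ 6, so the molecular formula is C6H6.

C6H6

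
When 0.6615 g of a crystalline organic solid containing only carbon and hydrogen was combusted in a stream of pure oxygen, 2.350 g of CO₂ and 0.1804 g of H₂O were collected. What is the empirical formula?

mol C = 2.350 g CO₂ ÷ 44.009 g/mol = 0.053398 mol
mol H = 2 × 0.1804 g H₂O ÷ 18.015 g/mol = 0.020028 mol
Divide by the smallest (0.020028 mol): C 2.666, H 1.000
Multiplying each by 3 gives whole numbers: C 8.00, H 3.00

C8H3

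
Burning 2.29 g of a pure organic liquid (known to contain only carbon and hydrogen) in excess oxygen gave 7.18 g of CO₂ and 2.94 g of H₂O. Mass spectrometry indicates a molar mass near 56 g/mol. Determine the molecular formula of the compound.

mol C = 7.18 g CO₂ ÷ 44.009 g/mol = 0.1631 mol
mol H = 2 × 2.94 g H₂O ÷ 18.015 g/mol = 0.3264 mol
Divide by the smallest (0.1631 mol): C 1.000, H 2.001
Empirical formula: CH2
Empirical-formula mass = 14.03 g/mol; 56 ÷ 14.03 ≈ 4, so the molecular formula is C4H8.

C4H8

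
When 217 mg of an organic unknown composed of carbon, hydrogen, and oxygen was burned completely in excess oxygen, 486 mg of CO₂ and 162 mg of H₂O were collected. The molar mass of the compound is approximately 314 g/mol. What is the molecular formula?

C16H26O6

mol C = 0.486 g CO₂ ÷ 44.009 g/mol = 0.01104 mol
mol H = 2 × 0.162 g H₂O ÷ 18.015 g/mol = 0.01799 mol
mass O = 0.217 − (0.1326 + 0.01813) = 0.06623 g → mol O = 0.06623 ÷ 15.999 = 0.004140 mol
Divide by the smallest (0.004140 mol): C 2.668, H 4.345, O 1.000
Multiplying each by 3 gives whole numbers: C 8.00, H 13.03, O 3.00
Empirical formula: C8H13O3
Empirical-formula mass = 157.19 g/mol; 314 ÷ 157.19 ≈ 2, so the molecular formula is C16H26O6.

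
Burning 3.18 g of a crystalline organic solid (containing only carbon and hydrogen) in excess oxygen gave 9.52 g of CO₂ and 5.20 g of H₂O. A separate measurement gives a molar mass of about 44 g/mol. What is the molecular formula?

mol C = 9.52 g CO₂ ÷ 44.009 g/mol = 0.2163 mol
mol H = 2 × 5.20 g H₂O ÷ 18.015 g/mol = 0.5773 mol
Divide by the smallest (0.2163 mol): C 1.000, H 2.669
Multiplying each by 3 gives whole numbers: C 3.00, H 8.01
Empirical formula: C3H8
Empirical-formula mass = 44.10 g/mol; 44 ÷ 44.10 ≈ 1, so the molecular formula is C3H8.

C3H8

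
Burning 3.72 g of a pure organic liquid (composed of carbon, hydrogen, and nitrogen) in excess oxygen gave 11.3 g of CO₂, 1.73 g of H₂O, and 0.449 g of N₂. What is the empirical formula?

C8H6N

mol C = 11.3 g CO₂ ÷ 44.009 g/mol = 0.2568 mol
mol H = 2 × 1.73 g H₂O ÷ 18.015 g/mol = 0.1921 mol
mol N = 2 × 0.449 g N₂ ÷ 28.014 g/mol = 0.03206 mol
Divide by the smallest (0.03206 mol): C 8.010, H 5.992, N 1.000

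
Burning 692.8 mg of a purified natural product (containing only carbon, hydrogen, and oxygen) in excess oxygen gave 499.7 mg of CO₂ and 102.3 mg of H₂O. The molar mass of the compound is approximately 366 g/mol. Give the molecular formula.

mol C = 0.4997 g CO₂ ÷ 44.009 g/mol = 0.011354 mol
mol H = 2 × 0.1023 g H₂O ÷ 18.015 g/mol = 0.011357 mol
mass O = 0.6928 − (0.13638 + 0.011448) = 0.54497 g → mol O = 0.54497 ÷ 15.999 = 0.034063 mol
Divide by the smallest (0.011354 mol): C 1.000, H 1.000, O 3.000
Empirical formula: CHO3
Empirical-formula mass = 61.02 g/mol; 366 ÷ 61.02 ≈ 6, so the molecular formula is C6H6O18.

C6H6O18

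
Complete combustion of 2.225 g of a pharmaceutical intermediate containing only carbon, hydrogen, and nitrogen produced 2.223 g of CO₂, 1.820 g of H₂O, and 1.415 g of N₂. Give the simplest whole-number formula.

CH4N2

mol C = 2.223 g CO₂ ÷ 44.009 g/mol = 0.050512 mol
mol H = 2 × 1.820 g H₂O ÷ 18.015 g/mol = 0.20205 mol
mol N = 2 × 1.415 g N₂ ÷ 28.014 g/mol = 0.10102 mol
Divide by the smallest (0.050512 mol): C 1.000, H 4.000, N 2.000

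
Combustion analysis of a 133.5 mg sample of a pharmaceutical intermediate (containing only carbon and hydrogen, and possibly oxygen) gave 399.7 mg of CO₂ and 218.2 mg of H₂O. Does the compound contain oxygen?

no

mol C = 0.3997 g CO₂ ÷ 44.009 g/mol = 0.0090822 mol
mol H = 2 × 0.2182 g H₂O ÷ 18.015 g/mol = 0.024224 mol
C and H together account for 0.13350 g — essentially the entire 0.1335 g sample — so the compound contains no oxygen.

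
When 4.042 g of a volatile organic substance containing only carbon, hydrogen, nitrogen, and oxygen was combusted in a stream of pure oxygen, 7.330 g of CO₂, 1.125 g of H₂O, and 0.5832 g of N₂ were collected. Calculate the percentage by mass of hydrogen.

mol C = 7.330 g CO₂ ÷ 44.009 g/mol = 0.16656 mol
mol H = 2 × 1.125 g H₂O ÷ 18.015 g/mol = 0.12490 mol
mol N = 2 × 0.5832 g N₂ ÷ 28.014 g/mol = 0.041636 mol
mass O = 4.042 − (2.0005 + 0.12590 + 0.58320) = 1.3324 g → mol O = 1.3324 ÷ 15.999 = 0.083280 mol
mass % H = 0.12590 g ÷ 4.042 g × 100%

3.11%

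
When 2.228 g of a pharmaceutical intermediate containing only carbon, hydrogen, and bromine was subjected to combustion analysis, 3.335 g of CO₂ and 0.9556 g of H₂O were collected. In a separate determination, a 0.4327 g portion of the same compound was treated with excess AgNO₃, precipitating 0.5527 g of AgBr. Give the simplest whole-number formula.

mol C = 3.335 g CO₂ ÷ 44.009 g/mol = 0.075780 mol
mol H = 2 × 0.9556 g H₂O ÷ 18.015 g/mol = 0.10609 mol
From the AgBr data: mol Br per gram of compound = (0.5527 ÷ 187.772) ÷ 0.4327 = 0.0068025 mol/g, so in the 2.228 g combustion sample mol Br = 0.015156 mol
Divide by the smallest (0.015156 mol): C 5.000, H 7.000, Br 1.000

C5H7Br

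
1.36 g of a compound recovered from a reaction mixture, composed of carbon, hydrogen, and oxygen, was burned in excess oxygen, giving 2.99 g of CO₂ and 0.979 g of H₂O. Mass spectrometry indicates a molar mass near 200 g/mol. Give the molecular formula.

mol C = 2.99 g CO₂ ÷ 44.009 g/mol = 0.06794 mol
mol H = 2 × 0.979 g H₂O ÷ 18.015 g/mol = 0.1087 mol
mass O = 1.36 − (0.8160 + 0.1096) = 0.4344 g → mol O = 0.4344 ÷ 15.999 = 0.02715 mol
Divide by the smallest (0.02715 mol): C 2.502, H 4.003, O 1.000
Multiplying each by 2 gives whole numbers: C 5.00, H 8.01, O 2.00
Empirical formula: C5H8O2
Empirical-formula mass = 100.12 g/mol; 200 ÷ 100.12 ≈ 2, so the molecular formula is C10H16O4.

C10H16O4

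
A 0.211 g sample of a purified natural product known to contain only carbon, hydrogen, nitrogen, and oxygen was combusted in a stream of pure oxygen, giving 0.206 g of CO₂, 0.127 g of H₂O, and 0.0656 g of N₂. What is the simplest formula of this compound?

mol C = 0.206 g CO₂ ÷ 44.009 g/mol = 0.004681 mol
mol H = 2 × 0.127 g H₂O ÷ 18.015 g/mol = 0.01410 mol
mol N = 2 × 0.0656 g N₂ ÷ 28.014 g/mol = 0.004683 mol
mass O = 0.211 − (0.05622 + 0.01421 + 0.06560) = 0.07497 g → mol O = 0.07497 ÷ 15.999 = 0.004686 mol
Divide by the smallest (0.004681 mol): C 1.000, H 3.012, N 1.001, O 1.001

CH3NO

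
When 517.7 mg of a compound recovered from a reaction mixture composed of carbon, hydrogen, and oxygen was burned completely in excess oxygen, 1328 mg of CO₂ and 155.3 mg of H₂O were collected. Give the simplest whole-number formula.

C7H4O2

mol C = 1.328 g CO₂ ÷ 44.009 g/mol = 0.030176 mol
mol H = 2 × 0.1553 g H₂O ÷ 18.015 g/mol = 0.017241 mol
mass O = 0.5177 − (0.36244 + 0.017379) = 0.13788 g → mol O = 0.13788 ÷ 15.999 = 0.0086181 mol
Divide by the smallest (0.0086181 mol): C 3.501, H 2.001, O 1.000
Multiplying each by 2 gives whole numbers: C 7.00, H 4.00, O 2.00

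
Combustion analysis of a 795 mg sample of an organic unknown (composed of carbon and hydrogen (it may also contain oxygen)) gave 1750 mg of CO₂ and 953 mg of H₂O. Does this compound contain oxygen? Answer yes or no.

yes

mol C = 1.75 g CO₂ ÷ 44.009 g/mol = 0.03976 mol
mol H = 2 × 0.953 g H₂O ÷ 18.015 g/mol = 0.1058 mol
C and H account for only 0.5843 g of the 0.795 g sample; the remaining 0.2107 g must be oxygen.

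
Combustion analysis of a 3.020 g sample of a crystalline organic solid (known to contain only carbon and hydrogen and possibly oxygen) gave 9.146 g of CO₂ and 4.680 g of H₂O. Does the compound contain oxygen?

no

mol C = 9.146 g CO₂ ÷ 44.009 g/mol = 0.20782 mol
mol H = 2 × 4.680 g H₂O ÷ 18.015 g/mol = 0.51957 mol
C and H together account for 3.0199 g — essentially the entire 3.020 g sample — so the compound contains no oxygen.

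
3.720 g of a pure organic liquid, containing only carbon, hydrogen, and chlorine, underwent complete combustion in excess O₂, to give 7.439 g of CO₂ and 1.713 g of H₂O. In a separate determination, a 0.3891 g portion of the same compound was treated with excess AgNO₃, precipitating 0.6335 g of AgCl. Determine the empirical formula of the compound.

C8H9Cl2

mol C = 7.439 g CO₂ ÷ 44.009 g/mol = 0.16903 mol
mol H = 2 × 1.713 g H₂O ÷ 18.015 g/mol = 0.19017 mol
From the AgCl data: mol Cl per gram of compound = (0.6335 ÷ 143.318) ÷ 0.3891 = 0.011360 mol/g, so in the 3.720 g combustion sample mol Cl = 0.042260 mol
Divide by the smallest (0.042260 mol): C 4.000, H 4.500, Cl 1.000
Multiplying each by 2 gives whole numbers: C 8.00, H 9.00, Cl 2.00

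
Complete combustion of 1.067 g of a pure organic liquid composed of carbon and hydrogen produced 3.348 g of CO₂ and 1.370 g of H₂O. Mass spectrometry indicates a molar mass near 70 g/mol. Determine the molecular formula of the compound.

mol C = 3.348 g CO₂ ÷ 44.009 g/mol = 0.076075 mol
mol H = 2 × 1.370 g H₂O ÷ 18.015 g/mol = 0.15210 mol
Divide by the smallest (0.076075 mol): C 1.000, H 1.999
Empirical formula: CH2
Empirical-formula mass = 14.03 g/mol; 70 ÷ 14.03 ≈ 5, so the molecular formula is C5H10.

C5H10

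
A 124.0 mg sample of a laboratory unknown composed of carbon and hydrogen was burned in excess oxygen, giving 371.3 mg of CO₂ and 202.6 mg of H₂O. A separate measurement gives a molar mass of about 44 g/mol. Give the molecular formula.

mol C = 0.3713 g CO₂ ÷ 44.009 g/mol = 0.0084369 mol
mol H = 2 × 0.2026 g H₂O ÷ 18.015 g/mol = 0.022492 mol
Divide by the smallest (0.0084369 mol): C 1.000, H 2.666
Multiplying each by 3 gives whole numbers: C 3.00, H 8.00
Empirical formula: C3H8
Empirical-formula mass = 44.10 g/mol; 44 ÷ 44.10 ≈ 1, so the molecular formula is C3H8.

C3H8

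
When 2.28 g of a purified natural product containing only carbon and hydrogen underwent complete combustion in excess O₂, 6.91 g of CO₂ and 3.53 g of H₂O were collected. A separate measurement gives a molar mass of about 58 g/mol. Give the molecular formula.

mol C = 6.91 g CO₂ ÷ 44.009 g/mol = 0.1570 mol
mol H = 2 × 3.53 g H₂O ÷ 18.015 g/mol = 0.3919 mol
Divide by the smallest (0.1570 mol): C 1.000, H 2.496
Multiplying each by 2 gives whole numbers: C 2.00, H 4.99
Empirical formula: C2H5
Empirical-formula mass = 29.06 g/mol; 58 ÷ 29.06 ≈ 2, so the molecular formula is C4H10.

C4H10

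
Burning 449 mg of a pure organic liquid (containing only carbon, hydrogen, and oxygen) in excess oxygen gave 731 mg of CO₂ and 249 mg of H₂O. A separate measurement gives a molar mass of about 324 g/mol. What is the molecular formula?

mol C = 0.731 g CO₂ ÷ 44.009 g/mol = 0.01661 mol
mol H = 2 × 0.249 g H₂O ÷ 18.015 g/mol = 0.02764 mol
mass O = 0.449 − (0.1995 + 0.02786) = 0.2216 g → mol O = 0.2216 ÷ 15.999 = 0.01385 mol
Divide by the smallest (0.01385 mol): C 1.199, H 1.996, O 1.000
Multiplying each by 5 gives whole numbers: C 6.00, H 9.98, O 5.00
Empirical formula: C6H10O5
Empirical-formula mass = 162.14 g/mol; 324 ÷ 162.14 ≈ 2, so the molecular formula is C12H20O10.

C12H20O10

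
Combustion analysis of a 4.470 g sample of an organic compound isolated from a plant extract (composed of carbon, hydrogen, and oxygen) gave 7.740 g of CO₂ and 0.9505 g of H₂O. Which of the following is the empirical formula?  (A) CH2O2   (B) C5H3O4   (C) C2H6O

(B) C5H3O4

mol C = 7.740 g CO₂ ÷ 44.009 g/mol = 0.17587 mol
mol H = 2 × 0.9505 g H₂O ÷ 18.015 g/mol = 0.10552 mol
mass O = 4.470 − (2.1124 + 0.10637) = 2.2512 g → mol O = 2.2512 ÷ 15.999 = 0.14071 mol
Divide by the smallest (0.10552 mol): C 1.667, H 1.000, O 1.333
Multiplying each by 3 gives whole numbers: C 5.00, H 3.00, O 4.00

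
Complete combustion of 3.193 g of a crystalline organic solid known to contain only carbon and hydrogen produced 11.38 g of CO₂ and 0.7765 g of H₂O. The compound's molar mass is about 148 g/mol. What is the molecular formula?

mol C = 11.38 g CO₂ ÷ 44.009 g/mol = 0.25858 mol
mol H = 2 × 0.7765 g H₂O ÷ 18.015 g/mol = 0.086206 mol
Divide by the smallest (0.086206 mol): C 3.000, H 1.000
Empirical formula: C3H
Empirical-formula mass = 37.04 g/mol; 148 ÷ 37.04 ≈ 4, so the molecular formula is C12H4.

C12H4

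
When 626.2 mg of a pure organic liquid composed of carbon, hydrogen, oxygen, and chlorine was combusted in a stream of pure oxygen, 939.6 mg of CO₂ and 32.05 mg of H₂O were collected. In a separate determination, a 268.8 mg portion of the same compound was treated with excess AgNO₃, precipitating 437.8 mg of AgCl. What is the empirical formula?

C6HCl2O2

mol C = 0.9396 g CO₂ ÷ 44.009 g/mol = 0.021350 mol
mol H = 2 × 0.03205 g H₂O ÷ 18.015 g/mol = 0.0035581 mol
From the AgCl data: mol Cl per gram of compound = (0.4378 ÷ 143.318) ÷ 0.2688 = 0.011364 mol/g, so in the 0.6262 g combustion sample mol Cl = 0.0071164 mol
mass O = 0.6262 − (0.25644 + 0.0035866 + 0.25228) = 0.11390 g → mol O = 0.11390 ÷ 15.999 = 0.0071193 mol
Divide by the smallest (0.0035581 mol): C 6.000, H 1.000, Cl 2.000, O 2.001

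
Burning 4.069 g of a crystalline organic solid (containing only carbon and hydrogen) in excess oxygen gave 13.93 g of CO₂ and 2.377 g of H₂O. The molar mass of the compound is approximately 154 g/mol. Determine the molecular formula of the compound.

C12H10

mol C = 13.93 g CO₂ ÷ 44.009 g/mol = 0.31653 mol
mol H = 2 × 2.377 g H₂O ÷ 18.015 g/mol = 0.26389 mol
Divide by the smallest (0.26389 mol): C 1.199, H 1.000
Multiplying each by 5 gives whole numbers: C 6.00, H 5.00
Empirical formula: C6H5
Empirical-formula mass = 77.11 g/mol; 154 ÷ 77.11 ≈ 2, so the molecular formula is C12H10.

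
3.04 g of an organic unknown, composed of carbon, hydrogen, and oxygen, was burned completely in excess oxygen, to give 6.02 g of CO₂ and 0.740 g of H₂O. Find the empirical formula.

C5H3O3

mol C = 6.02 g CO₂ ÷ 44.009 g/mol = 0.1368 mol
mol H = 2 × 0.740 g H₂O ÷ 18.015 g/mol = 0.08215 mol
mass O = 3.04 − (1.643 + 0.08281) = 1.314 g → mol O = 1.314 ÷ 15.999 = 0.08214 mol
Divide by the smallest (0.08214 mol): C 1.665, H 1.000, O 1.000
Multiplying each by 3 gives whole numbers: C 5.00, H 3.00, O 3.00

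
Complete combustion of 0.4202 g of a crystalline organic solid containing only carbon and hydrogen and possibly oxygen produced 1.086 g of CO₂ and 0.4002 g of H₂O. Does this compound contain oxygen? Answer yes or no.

yes

mol C = 1.086 g CO₂ ÷ 44.009 g/mol = 0.024677 mol
mol H = 2 × 0.4002 g H₂O ÷ 18.015 g/mol = 0.044430 mol
C and H account for only 0.34118 g of the 0.4202 g sample; the remaining 0.079022 g must be oxygen.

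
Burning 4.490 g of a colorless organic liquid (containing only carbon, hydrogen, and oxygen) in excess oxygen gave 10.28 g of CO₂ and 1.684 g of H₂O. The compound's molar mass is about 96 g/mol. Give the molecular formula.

mol C = 10.28 g CO₂ ÷ 44.009 g/mol = 0.23359 mol
mol H = 2 × 1.684 g H₂O ÷ 18.015 g/mol = 0.18696 mol
mass O = 4.490 − (2.8056 + 0.18845) = 1.4959 g → mol O = 1.4959 ÷ 15.999 = 0.093501 mol
Divide by the smallest (0.093501 mol): C 2.498, H 2.000, O 1.000
Multiplying each by 2 gives whole numbers: C 5.00, H 4.00, O 2.00
Empirical formula: C5H4O2
Empirical-formula mass = 96.08 g/mol; 96 ÷ 96.08 ≈ 1, so the molecular formula is C5H4O2.

C5H4O2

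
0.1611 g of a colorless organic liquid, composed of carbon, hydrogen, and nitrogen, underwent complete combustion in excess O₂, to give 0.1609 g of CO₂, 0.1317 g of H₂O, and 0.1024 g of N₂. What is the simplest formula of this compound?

CH4N2

mol C = 0.1609 g CO₂ ÷ 44.009 g/mol = 0.0036561 mol
mol H = 2 × 0.1317 g H₂O ÷ 18.015 g/mol = 0.014621 mol
mol N = 2 × 0.1024 g N₂ ÷ 28.014 g/mol = 0.0073106 mol
Divide by the smallest (0.0036561 mol): C 1.000, H 3.999, N 2.000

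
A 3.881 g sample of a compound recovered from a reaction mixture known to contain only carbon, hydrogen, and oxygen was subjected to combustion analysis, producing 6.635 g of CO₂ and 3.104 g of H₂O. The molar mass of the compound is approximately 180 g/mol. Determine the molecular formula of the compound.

mol C = 6.635 g CO₂ ÷ 44.009 g/mol = 0.15076 mol
mol H = 2 × 3.104 g H₂O ÷ 18.015 g/mol = 0.34460 mol
mass O = 3.881 − (1.8108 + 0.34736) = 1.7228 g → mol O = 1.7228 ÷ 15.999 = 0.10768 mol
Divide by the smallest (0.10768 mol): C 1.400, H 3.200, O 1.000
Multiplying each by 5 gives whole numbers: C 7.00, H 16.00, O 5.00
Empirical formula: C7H16O5
Empirical-formula mass = 180.20 g/mol; 180 ÷ 180.20 ≈ 1, so the molecular formula is C7H16O5.

C7H16O5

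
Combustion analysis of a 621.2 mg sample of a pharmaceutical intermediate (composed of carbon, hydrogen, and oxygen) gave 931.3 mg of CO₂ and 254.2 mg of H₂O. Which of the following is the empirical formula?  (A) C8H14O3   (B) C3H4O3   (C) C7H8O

mol C = 0.9313 g CO₂ ÷ 44.009 g/mol = 0.021162 mol
mol H = 2 × 0.2542 g H₂O ÷ 18.015 g/mol = 0.028221 mol
mass O = 0.6212 − (0.25417 + 0.028447) = 0.33858 g → mol O = 0.33858 ÷ 15.999 = 0.021163 mol
Divide by the smallest (0.021162 mol): C 1.000, H 1.334, O 1.000
Multiplying each by 3 gives whole numbers: C 3.00, H 4.00, O 3.00

(B) C3H4O3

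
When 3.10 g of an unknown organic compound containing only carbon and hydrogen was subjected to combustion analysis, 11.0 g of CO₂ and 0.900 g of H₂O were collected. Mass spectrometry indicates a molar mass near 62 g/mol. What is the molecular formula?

mol C = 11.0 g CO₂ ÷ 44.009 g/mol = 0.2499 mol
mol H = 2 × 0.900 g H₂O ÷ 18.015 g/mol = 0.09992 mol
Divide by the smallest (0.09992 mol): C 2.502, H 1.000
Multiplying each by 2 gives whole numbers: C 5.00, H 2.00
Empirical formula: C5H2
Empirical-formula mass = 62.07 g/mol; 62 ÷ 62.07 ≈ 1, so the molecular formula is C5H2.

C5H2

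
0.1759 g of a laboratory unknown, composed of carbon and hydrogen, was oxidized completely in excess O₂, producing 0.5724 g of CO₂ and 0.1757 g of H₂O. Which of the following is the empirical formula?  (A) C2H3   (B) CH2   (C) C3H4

mol C = 0.5724 g CO₂ ÷ 44.009 g/mol = 0.013006 mol
mol H = 2 × 0.1757 g H₂O ÷ 18.015 g/mol = 0.019506 mol
Divide by the smallest (0.013006 mol): C 1.000, H 1.500
Multiplying each by 2 gives whole numbers: C 2.00, H 3.00

(A) C2H3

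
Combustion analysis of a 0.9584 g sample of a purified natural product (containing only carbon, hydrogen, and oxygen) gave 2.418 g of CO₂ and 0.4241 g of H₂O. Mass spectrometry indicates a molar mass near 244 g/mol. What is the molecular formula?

C14H12O4

mol C = 2.418 g CO₂ ÷ 44.009 g/mol = 0.054943 mol
mol H = 2 × 0.4241 g H₂O ÷ 18.015 g/mol = 0.047083 mol
mass O = 0.9584 − (0.65992 + 0.047460) = 0.25102 g → mol O = 0.25102 ÷ 15.999 = 0.015689 mol
Divide by the smallest (0.015689 mol): C 3.502, H 3.001, O 1.000
Multiplying each by 2 gives whole numbers: C 7.00, H 6.00, O 2.00
Empirical formula: C7H6O2
Empirical-formula mass = 122.12 g/mol; 244 ÷ 122.12 ≈ 2, so the molecular formula is C14H12O4.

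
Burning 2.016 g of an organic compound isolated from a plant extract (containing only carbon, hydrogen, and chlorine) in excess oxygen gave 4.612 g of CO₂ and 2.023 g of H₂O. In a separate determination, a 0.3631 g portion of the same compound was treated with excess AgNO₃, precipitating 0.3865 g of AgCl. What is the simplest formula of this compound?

C7H15Cl

mol C = 4.612 g CO₂ ÷ 44.009 g/mol = 0.10480 mol
mol H = 2 × 2.023 g H₂O ÷ 18.015 g/mol = 0.22459 mol
From the AgCl data: mol Cl per gram of compound = (0.3865 ÷ 143.318) ÷ 0.3631 = 0.0074272 mol/g, so in the 2.016 g combustion sample mol Cl = 0.014973 mol
Divide by the smallest (0.014973 mol): C 6.999, H 15.000, Cl 1.000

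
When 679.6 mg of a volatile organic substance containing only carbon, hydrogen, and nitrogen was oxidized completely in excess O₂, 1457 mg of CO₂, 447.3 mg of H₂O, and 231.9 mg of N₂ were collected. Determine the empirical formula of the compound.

mol C = 1.457 g CO₂ ÷ 44.009 g/mol = 0.033107 mol
mol H = 2 × 0.4473 g H₂O ÷ 18.015 g/mol = 0.049659 mol
mol N = 2 × 0.2319 g N₂ ÷ 28.014 g/mol = 0.016556 mol
Divide by the smallest (0.016556 mol): C 2.000, H 2.999, N 1.000

C2H3N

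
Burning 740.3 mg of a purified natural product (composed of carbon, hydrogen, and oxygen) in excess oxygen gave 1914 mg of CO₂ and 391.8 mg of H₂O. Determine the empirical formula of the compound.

mol C = 1.914 g CO₂ ÷ 44.009 g/mol = 0.043491 mol
mol H = 2 × 0.3918 g H₂O ÷ 18.015 g/mol = 0.043497 mol
mass O = 0.7403 − (0.52237 + 0.043845) = 0.17408 g → mol O = 0.17408 ÷ 15.999 = 0.010881 mol
Divide by the smallest (0.010881 mol): C 3.997, H 3.998, O 1.000

C4H4O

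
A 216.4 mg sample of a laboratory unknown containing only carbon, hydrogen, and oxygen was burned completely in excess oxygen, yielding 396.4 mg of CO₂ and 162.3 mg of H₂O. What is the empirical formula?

mol C = 0.3964 g CO₂ ÷ 44.009 g/mol = 0.0090072 mol
mol H = 2 × 0.1623 g H₂O ÷ 18.015 g/mol = 0.018018 mol
mass O = 0.2164 − (0.10819 + 0.018162) = 0.090051 g → mol O = 0.090051 ÷ 15.999 = 0.0056286 mol
Divide by the smallest (0.0056286 mol): C 1.600, H 3.201, O 1.000
Multiplying each by 5 gives whole numbers: C 8.00, H 16.01, O 5.00

C8H16O5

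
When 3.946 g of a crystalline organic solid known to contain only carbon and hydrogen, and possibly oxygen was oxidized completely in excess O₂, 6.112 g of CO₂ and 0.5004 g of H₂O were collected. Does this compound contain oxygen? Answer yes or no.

mol C = 6.112 g CO₂ ÷ 44.009 g/mol = 0.13888 mol
mol H = 2 × 0.5004 g H₂O ÷ 18.015 g/mol = 0.055554 mol
C and H account for only 1.7241 g of the 3.946 g sample; the remaining 2.2219 g must be oxygen.

yes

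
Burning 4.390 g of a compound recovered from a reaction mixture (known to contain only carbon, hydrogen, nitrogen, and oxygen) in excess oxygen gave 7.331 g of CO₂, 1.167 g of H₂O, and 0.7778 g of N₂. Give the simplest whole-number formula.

mol C = 7.331 g CO₂ ÷ 44.009 g/mol = 0.16658 mol
mol H = 2 × 1.167 g H₂O ÷ 18.015 g/mol = 0.12956 mol
mol N = 2 × 0.7778 g N₂ ÷ 28.014 g/mol = 0.055529 mol
mass O = 4.390 − (2.0008 + 0.13060 + 0.77780) = 1.4808 g → mol O = 1.4808 ÷ 15.999 = 0.092557 mol
Divide by the smallest (0.055529 mol): C 3.000, H 2.333, N 1.000, O 1.667
Multiplying each by 3 gives whole numbers: C 9.00, H 7.00, N 3.00, O 5.00

C9H7N3O5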